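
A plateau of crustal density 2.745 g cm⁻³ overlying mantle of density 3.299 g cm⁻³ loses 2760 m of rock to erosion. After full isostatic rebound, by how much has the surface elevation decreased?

463 m

Rebound u = e ρ_c/ρ_m = 2760 m × 2.745/3.299 = 2297 m.
Net surface drop = e − u = 2760 m − 2297 m = e (ρ_m − ρ_c)/ρ_m = 463 m.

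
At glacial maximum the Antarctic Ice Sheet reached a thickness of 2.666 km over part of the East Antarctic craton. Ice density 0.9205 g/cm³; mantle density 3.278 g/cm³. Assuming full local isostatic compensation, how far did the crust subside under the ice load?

0.749 km

Balancing pressure at the compensation depth: the ice load ρ_ice t is balanced by mantle displaced below, ρ_m s.
s = t ρ_ice / ρ_m = 2.666 km × 0.9205/3.278 = 0.749 km.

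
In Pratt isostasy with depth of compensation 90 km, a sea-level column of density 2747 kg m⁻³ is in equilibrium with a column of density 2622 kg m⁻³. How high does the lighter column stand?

ρ_ref D = ρ (D + h) → h = D (ρ_ref − ρ)/ρ.
h = 90 km × (2747 − 2622)/2622 = 4.29 km.

4.29 km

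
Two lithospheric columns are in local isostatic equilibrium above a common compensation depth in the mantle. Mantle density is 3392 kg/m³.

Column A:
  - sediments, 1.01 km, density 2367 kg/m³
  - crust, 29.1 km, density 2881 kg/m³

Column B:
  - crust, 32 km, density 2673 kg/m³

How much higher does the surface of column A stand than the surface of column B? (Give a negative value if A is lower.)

−2.09 km

For any compensation level in the mantle, the mantle terms cancel and isostasy reduces to e = (Σt_A − Σt_B) − (Σ(ρt)_A − Σ(ρt)_B) / ρ_m.
Σt_A = 30.11 km; Σt_B = 32 km; Σ(ρt)_A = 86227.77; Σ(ρt)_B = 85536 (in km·kg/m³).
e = (30.11 − 32) − (86227.77 − 85536) / 3392 = −2.09 km.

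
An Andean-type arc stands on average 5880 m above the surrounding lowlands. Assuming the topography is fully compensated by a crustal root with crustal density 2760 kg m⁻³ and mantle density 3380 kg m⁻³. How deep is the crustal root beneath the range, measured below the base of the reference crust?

Equating mass per unit area of the two columns: the weight of the topography is balanced by the buoyancy of the root, ρ_c h = (ρ_m − ρ_c) r.
r = h · ρ_c / (ρ_m − ρ_c) = 5880 m × 2760 / (3380 − 2760) = 26200 m.

26200 m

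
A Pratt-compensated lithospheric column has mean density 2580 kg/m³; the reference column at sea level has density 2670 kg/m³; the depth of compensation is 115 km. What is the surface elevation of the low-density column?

ρ_ref D = ρ (D + h) → h = D (ρ_ref − ρ)/ρ.
h = 115 km × (2670 − 2580)/2580 = 4.01 km.

4.01 km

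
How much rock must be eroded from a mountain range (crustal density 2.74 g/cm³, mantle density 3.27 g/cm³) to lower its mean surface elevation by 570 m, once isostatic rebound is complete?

Net drop Δ = e − u = e − e ρ_c/ρ_m = e (ρ_m − ρ_c)/ρ_m.
e = Δ ρ_m/(ρ_m − ρ_c) = 570 m × 3.27/0.53 = 3520 m.

3520 m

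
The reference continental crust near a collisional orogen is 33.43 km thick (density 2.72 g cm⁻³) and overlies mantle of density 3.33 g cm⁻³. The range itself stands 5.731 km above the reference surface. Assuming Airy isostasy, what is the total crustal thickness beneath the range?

64.7 km

Root depth r = h ρ_c / (ρ_m − ρ_c) = 5.731 km × 2.72 / 0.61 = 25.55 km.
Total thickness = T + h + r = 33.43 km + 5.731 km + 25.55 km = 64.7 km.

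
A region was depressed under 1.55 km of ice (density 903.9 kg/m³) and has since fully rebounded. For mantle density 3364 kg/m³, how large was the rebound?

0.416 km

Removing the load lets mantle flow back in; uplift u satisfies ρ_ice t = ρ_m u.
u = t ρ_ice/ρ_m = 1.55 km × 903.9/3364 = 0.416 km.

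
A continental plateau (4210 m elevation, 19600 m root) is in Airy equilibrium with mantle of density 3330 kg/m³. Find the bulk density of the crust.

2740 kg/m³

ρ_c h = (ρ_m − ρ_c) r → ρ_c (h + r) = ρ_m r → ρ_c = ρ_m r / (h + r).
ρ_c = 3330 × 19600 m / (4210 m + 19600 m) = 2740 kg/m³.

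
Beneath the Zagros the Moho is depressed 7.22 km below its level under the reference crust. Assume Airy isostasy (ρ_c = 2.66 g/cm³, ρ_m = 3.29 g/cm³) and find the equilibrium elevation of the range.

1.71 km

Isostatic balance requires: ρ_c h = (ρ_m − ρ_c) r.
h = r (ρ_m − ρ_c) / ρ_c = 7.22 km × (3.29 − 2.66) / 2.66 = 1.71 km.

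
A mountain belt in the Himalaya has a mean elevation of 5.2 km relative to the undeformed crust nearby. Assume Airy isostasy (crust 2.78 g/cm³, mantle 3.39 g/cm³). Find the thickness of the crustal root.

23.7 km

For local isostatic compensation: the weight of the topography is balanced by the buoyancy of the root, ρ_c h = (ρ_m − ρ_c) r.
r = h · ρ_c / (ρ_m − ρ_c) = 5.2 km × 2.78 / (3.39 − 2.78) = 23.7 km.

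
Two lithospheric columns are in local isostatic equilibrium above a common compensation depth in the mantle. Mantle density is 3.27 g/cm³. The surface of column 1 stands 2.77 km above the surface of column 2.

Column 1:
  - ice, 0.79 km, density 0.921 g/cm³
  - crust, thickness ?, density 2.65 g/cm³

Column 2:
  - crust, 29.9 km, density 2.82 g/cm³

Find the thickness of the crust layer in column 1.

Take the compensation level at the base of the deeper column (depth z_c below the surface of column 1) and equate Σ ρ_i t_i down to z_c; mantle fills any gap and the z_c terms cancel.
Column 1: 0.79×0.921 + x×2.65 + (z_c − 0.79 − x)×3.27
Column 2: 2.77×0 + 29.9×2.82 + (z_c − 2.77 − 29.9)×3.27
The z_c×3.27 term appears on both sides and cancels. Collect the known terms of each column as K = Σ(ρt)_known − 3.27 × (depth of known layers): K_1 = 0.72759 − 3.27×0.79 = −1.85571; K_2 = 84.318 − 3.27×(2.77 + 29.9) = −22.5129.
Balance: K_1 − x×(3.27 − 2.65) = K_2, so x = (K_1 − K_2)/(3.27 − 2.65) = 20.6572/0.62 = 33.3 km.

33.3 km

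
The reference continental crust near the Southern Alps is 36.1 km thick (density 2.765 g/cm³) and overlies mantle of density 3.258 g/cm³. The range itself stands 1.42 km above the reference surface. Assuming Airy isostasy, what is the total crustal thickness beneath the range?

45.5 km

Root depth r = h ρ_c / (ρ_m − ρ_c) = 1.42 km × 2.765 / 0.493 = 7.964 km.
Total thickness = T + h + r = 36.1 km + 1.42 km + 7.964 km = 45.5 km.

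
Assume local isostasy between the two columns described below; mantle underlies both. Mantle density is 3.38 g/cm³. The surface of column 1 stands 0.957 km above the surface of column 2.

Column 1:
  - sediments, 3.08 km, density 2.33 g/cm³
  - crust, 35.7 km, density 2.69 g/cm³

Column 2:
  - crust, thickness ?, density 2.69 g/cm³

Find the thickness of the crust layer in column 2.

Take the compensation level at the base of the deeper column (depth z_c below the surface of column 1) and equate Σ ρ_i t_i down to z_c; mantle fills any gap and the z_c terms cancel.
Column 1: 3.08×2.33 + 35.7×2.69 + (z_c − 38.78)×3.38
Column 2: 0.957×0 + x×2.69 + (z_c − 0.957 − 0 − x)×3.38
The z_c×3.38 term appears on both sides and cancels. Collect the known terms of each column as K = Σ(ρt)_known − 3.38 × (depth of known layers): K_1 = 103.2094 − 3.38×38.78 = −27.867; K_2 = 0 − 3.38×(0.957 + 0) = −3.23466.
Balance: K_1 = K_2 − x×(3.38 − 2.69), so x = (K_2 − K_1)/(3.38 − 2.69) = 24.6323/0.69 = 35.7 km.

35.7 km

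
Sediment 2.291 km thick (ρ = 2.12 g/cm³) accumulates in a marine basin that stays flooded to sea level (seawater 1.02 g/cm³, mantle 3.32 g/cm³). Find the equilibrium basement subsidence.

1.1 km

Submarine loading: the sediment displaces seawater, and the subsidence is in turn flooded, so s (ρ_m − ρ_w) = t (ρ_sed − ρ_w).
s = 2.291 km × (2.12 − 1.02) / (3.32 − 1.02) = 1.1 km.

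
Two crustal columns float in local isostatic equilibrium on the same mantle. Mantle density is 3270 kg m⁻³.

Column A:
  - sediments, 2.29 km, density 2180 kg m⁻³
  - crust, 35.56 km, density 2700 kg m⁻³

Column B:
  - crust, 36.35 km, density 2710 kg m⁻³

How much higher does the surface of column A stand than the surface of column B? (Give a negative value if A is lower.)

For any compensation level in the mantle, the mantle terms cancel and isostasy reduces to e = (Σt_A − Σt_B) − (Σ(ρt)_A − Σ(ρt)_B) / ρ_m.
Σt_A = 37.85 km; Σt_B = 36.35 km; Σ(ρt)_A = 101004.2; Σ(ρt)_B = 98508.5 (in km·kg m⁻³).
e = (37.85 − 36.35) − (101004.2 − 98508.5) / 3270 = 0.737 km.

0.737 km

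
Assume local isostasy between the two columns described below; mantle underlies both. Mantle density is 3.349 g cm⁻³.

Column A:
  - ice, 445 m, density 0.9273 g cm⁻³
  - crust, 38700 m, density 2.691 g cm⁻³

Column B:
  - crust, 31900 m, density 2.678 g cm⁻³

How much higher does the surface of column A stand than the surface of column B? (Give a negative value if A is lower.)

For any compensation level in the mantle, the mantle terms cancel and isostasy reduces to e = (Σt_A − Σt_B) − (Σ(ρt)_A − Σ(ρt)_B) / ρ_m.
Σt_A = 39145 m; Σt_B = 31900 m; Σ(ρt)_A = 104554.349; Σ(ρt)_B = 85428.2 (in m·g cm⁻³).
e = (39145 − 31900) − (104554.349 − 85428.2) / 3.349 = 1530 m.

1530 m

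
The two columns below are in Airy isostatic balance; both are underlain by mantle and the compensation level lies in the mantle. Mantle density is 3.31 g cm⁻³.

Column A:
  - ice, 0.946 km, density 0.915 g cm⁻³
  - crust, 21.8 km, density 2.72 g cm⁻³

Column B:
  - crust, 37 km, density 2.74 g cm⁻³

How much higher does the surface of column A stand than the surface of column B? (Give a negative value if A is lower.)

−1.8 km

For any compensation level in the mantle, the mantle terms cancel and isostasy reduces to e = (Σt_A − Σt_B) − (Σ(ρt)_A − Σ(ρt)_B) / ρ_m.
Σt_A = 22.746 km; Σt_B = 37 km; Σ(ρt)_A = 60.16159; Σ(ρt)_B = 101.38 (in km·g cm⁻³).
e = (22.746 − 37) − (60.16159 − 101.38) / 3.31 = −1.8 km.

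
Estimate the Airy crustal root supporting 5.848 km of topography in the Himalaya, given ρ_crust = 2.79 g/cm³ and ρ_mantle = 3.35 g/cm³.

By Archimedes' principle applied to the lithosphere: the weight of the topography is balanced by the buoyancy of the root, ρ_c h = (ρ_m − ρ_c) r.
r = h · ρ_c / (ρ_m − ρ_c) = 5.848 km × 2.79 / (3.35 − 2.79) = 29.1 km.

29.1 km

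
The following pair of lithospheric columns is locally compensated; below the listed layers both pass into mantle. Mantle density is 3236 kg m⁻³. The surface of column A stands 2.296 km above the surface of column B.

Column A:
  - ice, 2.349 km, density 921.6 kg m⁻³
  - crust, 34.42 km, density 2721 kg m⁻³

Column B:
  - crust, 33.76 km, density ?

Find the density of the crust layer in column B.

Take the compensation level at the base of the deeper column (depth z_c below the surface of column A) and equate Σ ρ_i t_i down to z_c; mantle fills any gap and the z_c terms cancel.
Column A: 2.349×921.6 + 34.42×2721 + (z_c − 36.769)×3236
Column B: 2.296×0 + 33.76×ρ + (z_c − 2.296 − 33.76)×3236
The z_c×3236 term appears on both sides and cancels. Collect the known terms of each column as K = Σ(ρt)_known − 3236 × (depth of known layers): K_A = 95821.6584 − 3236×36.769 = −23162.8256; K_B = 0 − 3236×(2.296 + 33.76) = −116677.216.
Balance: K_A = K_B + 33.76×ρ, so ρ = (K_A − K_B)/33.76 = 93514.4/33.76 = 2770 kg m⁻³.

2770 kg m⁻³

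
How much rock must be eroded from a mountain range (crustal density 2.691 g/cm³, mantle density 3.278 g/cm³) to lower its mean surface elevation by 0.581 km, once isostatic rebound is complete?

3.24 km

Net drop Δ = e − u = e − e ρ_c/ρ_m = e (ρ_m − ρ_c)/ρ_m.
e = Δ ρ_m/(ρ_m − ρ_c) = 0.581 km × 3.278/0.587 = 3.24 km.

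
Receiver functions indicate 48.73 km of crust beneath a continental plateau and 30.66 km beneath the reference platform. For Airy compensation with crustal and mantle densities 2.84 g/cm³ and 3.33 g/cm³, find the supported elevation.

Excess crust Δ = 48.73 km − 30.66 km = 18.07 km, split between elevation h and root r with h + r = Δ.
Airy balance ρ_c h = (ρ_m − ρ_c) r gives r = h ρ_c/(ρ_m − ρ_c), so h (1 + ρ_c/(ρ_m − ρ_c)) = Δ, i.e. h = Δ (ρ_m − ρ_c)/ρ_m.
h = 18.07 km × 0.49/3.33 = 2.66 km.

2.66 km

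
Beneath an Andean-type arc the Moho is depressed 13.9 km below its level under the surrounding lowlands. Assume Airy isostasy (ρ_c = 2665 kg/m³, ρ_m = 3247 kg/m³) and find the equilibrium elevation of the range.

In Airy isostatic equilibrium: ρ_c h = (ρ_m − ρ_c) r.
h = r (ρ_m − ρ_c) / ρ_c = 13.9 km × (3247 − 2665) / 2665 = 3.04 km.

3.04 km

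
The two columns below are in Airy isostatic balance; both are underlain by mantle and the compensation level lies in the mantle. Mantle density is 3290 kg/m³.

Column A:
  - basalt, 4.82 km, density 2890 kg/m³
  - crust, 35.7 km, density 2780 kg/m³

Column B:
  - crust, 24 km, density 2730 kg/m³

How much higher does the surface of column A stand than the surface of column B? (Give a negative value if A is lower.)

2.03 km

For any compensation level in the mantle, the mantle terms cancel and isostasy reduces to e = (Σt_A − Σt_B) − (Σ(ρt)_A − Σ(ρt)_B) / ρ_m.
Σt_A = 40.52 km; Σt_B = 24 km; Σ(ρt)_A = 113175.8; Σ(ρt)_B = 65520 (in km·kg/m³).
e = (40.52 − 24) − (113175.8 − 65520) / 3290 = 2.03 km.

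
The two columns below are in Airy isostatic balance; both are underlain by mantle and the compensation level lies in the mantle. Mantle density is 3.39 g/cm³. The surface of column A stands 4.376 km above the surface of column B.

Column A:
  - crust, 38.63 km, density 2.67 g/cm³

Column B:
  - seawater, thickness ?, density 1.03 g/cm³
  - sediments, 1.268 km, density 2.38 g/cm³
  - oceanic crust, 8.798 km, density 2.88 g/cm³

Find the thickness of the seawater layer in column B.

3.06 km

Take the compensation level at the base of the deeper column (depth z_c below the surface of column A) and equate Σ ρ_i t_i down to z_c; mantle fills any gap and the z_c terms cancel.
Column A: 38.63×2.67 + (z_c − 38.63)×3.39
Column B: 4.376×0 + x×1.03 + 1.268×2.38 + 8.798×2.88 + (z_c − 4.376 − 10.066 − x)×3.39
The z_c×3.39 term appears on both sides and cancels. Collect the known terms of each column as K = Σ(ρt)_known − 3.39 × (depth of known layers): K_A = 103.1421 − 3.39×38.63 = −27.8136; K_B = 28.35608 − 3.39×(4.376 + 10.066) = −20.6023.
Balance: K_A = K_B − x×(3.39 − 1.03), so x = (K_B − K_A)/(3.39 − 1.03) = 7.2113/2.36 = 3.06 km.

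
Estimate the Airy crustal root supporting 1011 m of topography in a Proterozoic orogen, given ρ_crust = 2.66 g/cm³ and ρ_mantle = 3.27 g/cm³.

4410 m

Isostatic balance requires: the weight of the topography is balanced by the buoyancy of the root, ρ_c h = (ρ_m − ρ_c) r.
r = h · ρ_c / (ρ_m − ρ_c) = 1011 m × 2.66 / (3.27 − 2.66) = 4410 m.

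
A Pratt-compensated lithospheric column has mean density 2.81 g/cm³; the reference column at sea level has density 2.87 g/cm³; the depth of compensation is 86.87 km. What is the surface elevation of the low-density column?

ρ_ref D = ρ (D + h) → h = D (ρ_ref − ρ)/ρ.
h = 86.87 km × (2.87 − 2.81)/2.81 = 1.85 km.

1.85 km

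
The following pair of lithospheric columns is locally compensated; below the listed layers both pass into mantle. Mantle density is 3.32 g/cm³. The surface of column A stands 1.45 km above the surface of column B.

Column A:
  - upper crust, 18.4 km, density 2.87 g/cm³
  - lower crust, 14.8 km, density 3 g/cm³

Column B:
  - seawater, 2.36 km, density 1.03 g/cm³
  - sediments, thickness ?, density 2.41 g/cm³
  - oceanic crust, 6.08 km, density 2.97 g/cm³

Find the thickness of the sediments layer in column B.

0.736 km

Take the compensation level at the base of the deeper column (depth z_c below the surface of column A) and equate Σ ρ_i t_i down to z_c; mantle fills any gap and the z_c terms cancel.
Column A: 18.4×2.87 + 14.8×3 + (z_c − 33.2)×3.32
Column B: 1.45×0 + 2.36×1.03 + x×2.41 + 6.08×2.97 + (z_c − 1.45 − 8.44 − x)×3.32
The z_c×3.32 term appears on both sides and cancels. Collect the known terms of each column as K = Σ(ρt)_known − 3.32 × (depth of known layers): K_A = 97.208 − 3.32×33.2 = −13.016; K_B = 20.4884 − 3.32×(1.45 + 8.44) = −12.3464.
Balance: K_A = K_B − x×(3.32 − 2.41), so x = (K_B − K_A)/(3.32 − 2.41) = 0.6696/0.91 = 0.736 km.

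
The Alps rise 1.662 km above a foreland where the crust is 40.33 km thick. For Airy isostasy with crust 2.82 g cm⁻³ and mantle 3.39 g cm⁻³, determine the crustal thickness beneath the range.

Root depth r = h ρ_c / (ρ_m − ρ_c) = 1.662 km × 2.82 / 0.57 = 8.223 km.
Total thickness = T + h + r = 40.33 km + 1.662 km + 8.223 km = 50.2 km.

50.2 km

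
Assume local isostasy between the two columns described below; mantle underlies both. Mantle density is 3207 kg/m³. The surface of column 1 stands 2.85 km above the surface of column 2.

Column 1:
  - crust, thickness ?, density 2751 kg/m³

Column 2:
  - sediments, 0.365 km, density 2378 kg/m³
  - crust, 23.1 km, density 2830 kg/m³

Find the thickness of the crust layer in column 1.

Take the compensation level at the base of the deeper column (depth z_c below the surface of column 1) and equate Σ ρ_i t_i down to z_c; mantle fills any gap and the z_c terms cancel.
Column 1: x×2751 + (z_c − 0 − x)×3207
Column 2: 2.85×0 + 0.365×2378 + 23.1×2830 + (z_c − 2.85 − 23.465)×3207
The z_c×3207 term appears on both sides and cancels. Collect the known terms of each column as K = Σ(ρt)_known − 3207 × (depth of known layers): K_1 = 0 − 3207×0 = 0; K_2 = 66240.97 − 3207×(2.85 + 23.465) = −18151.235.
Balance: K_1 − x×(3207 − 2751) = K_2, so x = (K_1 − K_2)/(3207 − 2751) = 18151.2/456 = 39.8 km.

39.8 km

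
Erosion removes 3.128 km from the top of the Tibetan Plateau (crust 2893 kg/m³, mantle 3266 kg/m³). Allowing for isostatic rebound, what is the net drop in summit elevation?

Rebound u = e ρ_c/ρ_m = 3.128 km × 2893/3266 = 2.771 km.
Net surface drop = e − u = 3.128 km − 2.771 km = e (ρ_m − ρ_c)/ρ_m = 0.357 km.

0.357 km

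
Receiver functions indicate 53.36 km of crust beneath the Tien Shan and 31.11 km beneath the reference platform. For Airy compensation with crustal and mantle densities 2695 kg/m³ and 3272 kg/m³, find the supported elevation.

Excess crust Δ = 53.36 km − 31.11 km = 22.25 km, split between elevation h and root r with h + r = Δ.
Airy balance ρ_c h = (ρ_m − ρ_c) r gives r = h ρ_c/(ρ_m − ρ_c), so h (1 + ρ_c/(ρ_m − ρ_c)) = Δ, i.e. h = Δ (ρ_m − ρ_c)/ρ_m.
h = 22.25 km × 577/3272 = 3.92 km.

3.92 km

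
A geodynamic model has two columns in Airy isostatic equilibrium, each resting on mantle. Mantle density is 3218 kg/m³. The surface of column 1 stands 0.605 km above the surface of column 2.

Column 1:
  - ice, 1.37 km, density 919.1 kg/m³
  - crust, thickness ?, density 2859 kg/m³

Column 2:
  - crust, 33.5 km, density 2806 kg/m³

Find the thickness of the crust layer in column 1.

Take the compensation level at the base of the deeper column (depth z_c below the surface of column 1) and equate Σ ρ_i t_i down to z_c; mantle fills any gap and the z_c terms cancel.
Column 1: 1.37×919.1 + x×2859 + (z_c − 1.37 − x)×3218
Column 2: 0.605×0 + 33.5×2806 + (z_c − 0.605 − 33.5)×3218
The z_c×3218 term appears on both sides and cancels. Collect the known terms of each column as K = Σ(ρt)_known − 3218 × (depth of known layers): K_1 = 1259.167 − 3218×1.37 = −3149.493; K_2 = 94001 − 3218×(0.605 + 33.5) = −15748.89.
Balance: K_1 − x×(3218 − 2859) = K_2, so x = (K_1 − K_2)/(3218 − 2859) = 12599.4/359 = 35.1 km.

35.1 km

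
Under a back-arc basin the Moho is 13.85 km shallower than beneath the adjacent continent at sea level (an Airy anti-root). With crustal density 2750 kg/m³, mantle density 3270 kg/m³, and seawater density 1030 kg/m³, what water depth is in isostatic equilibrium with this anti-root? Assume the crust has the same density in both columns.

4.19 km

Replacing a thickness d of crust by seawater at the top must be balanced by replacing crust with mantle at the base: d (ρ_c − ρ_w) = a (ρ_m − ρ_c).
d = a (ρ_m − ρ_c)/(ρ_c − ρ_w) = 13.85 km × 520/1720 = 4.19 km.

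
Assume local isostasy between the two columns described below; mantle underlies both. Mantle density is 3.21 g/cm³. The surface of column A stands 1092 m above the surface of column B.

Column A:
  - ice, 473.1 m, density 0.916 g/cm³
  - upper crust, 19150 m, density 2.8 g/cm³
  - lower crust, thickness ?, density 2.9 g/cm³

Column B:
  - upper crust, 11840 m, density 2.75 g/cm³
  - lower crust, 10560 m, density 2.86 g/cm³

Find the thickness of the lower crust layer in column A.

Take the compensation level at the base of the deeper column (depth z_c below the surface of column A) and equate Σ ρ_i t_i down to z_c; mantle fills any gap and the z_c terms cancel.
Column A: 473.1×0.916 + 19150×2.8 + x×2.9 + (z_c − 19623.1 − x)×3.21
Column B: 1092×0 + 11840×2.75 + 10560×2.86 + (z_c − 1092 − 22400)×3.21
The z_c×3.21 term appears on both sides and cancels. Collect the known terms of each column as K = Σ(ρt)_known − 3.21 × (depth of known layers): K_A = 54053.3596 − 3.21×19623.1 = −8936.7914; K_B = 62761.6 − 3.21×(1092 + 22400) = −12647.72.
Balance: K_A − x×(3.21 − 2.9) = K_B, so x = (K_A − K_B)/(3.21 − 2.9) = 3710.93/0.31 = 12000 m.

12000 m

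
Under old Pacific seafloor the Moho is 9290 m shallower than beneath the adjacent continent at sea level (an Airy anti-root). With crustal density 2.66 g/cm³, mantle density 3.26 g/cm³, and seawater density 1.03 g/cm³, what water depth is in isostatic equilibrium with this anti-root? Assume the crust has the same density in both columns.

3420 m

Replacing a thickness d of crust by seawater at the top must be balanced by replacing crust with mantle at the base: d (ρ_c − ρ_w) = a (ρ_m − ρ_c).
d = a (ρ_m − ρ_c)/(ρ_c − ρ_w) = 9290 m × 0.6/1.63 = 3420 m.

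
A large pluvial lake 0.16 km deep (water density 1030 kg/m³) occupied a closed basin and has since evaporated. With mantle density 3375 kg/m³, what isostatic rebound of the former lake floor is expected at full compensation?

0.0488 km

u = d ρ_w/ρ_m = 0.16 km × 1030/3375 = 0.0488 km.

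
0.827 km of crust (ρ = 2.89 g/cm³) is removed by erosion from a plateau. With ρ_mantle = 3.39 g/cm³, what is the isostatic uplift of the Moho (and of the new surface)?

0.705 km

Unloading: uplift u = e ρ_c/ρ_m = 0.827 km × 2.89/3.39 = 0.705 km.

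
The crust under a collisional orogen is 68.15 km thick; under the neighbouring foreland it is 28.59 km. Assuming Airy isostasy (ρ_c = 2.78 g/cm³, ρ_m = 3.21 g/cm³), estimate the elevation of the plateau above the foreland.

5.3 km

Excess crust Δ = 68.15 km − 28.59 km = 39.56 km, split between elevation h and root r with h + r = Δ.
Airy balance ρ_c h = (ρ_m − ρ_c) r gives r = h ρ_c/(ρ_m − ρ_c), so h (1 + ρ_c/(ρ_m − ρ_c)) = Δ, i.e. h = Δ (ρ_m − ρ_c)/ρ_m.
h = 39.56 km × 0.43/3.21 = 5.3 km.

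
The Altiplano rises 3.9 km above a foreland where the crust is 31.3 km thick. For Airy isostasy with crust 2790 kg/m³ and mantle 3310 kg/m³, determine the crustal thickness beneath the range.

56.1 km

Root depth r = h ρ_c / (ρ_m − ρ_c) = 3.9 km × 2790 / 520 = 20.93 km.
Total thickness = T + h + r = 31.3 km + 3.9 km + 20.93 km = 56.1 km.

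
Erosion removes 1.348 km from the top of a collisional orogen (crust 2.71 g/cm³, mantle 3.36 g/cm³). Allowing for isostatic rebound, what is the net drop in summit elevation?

0.261 km

Rebound u = e ρ_c/ρ_m = 1.348 km × 2.71/3.36 = 1.087 km.
Net surface drop = e − u = 1.348 km − 1.087 km = e (ρ_m − ρ_c)/ρ_m = 0.261 km.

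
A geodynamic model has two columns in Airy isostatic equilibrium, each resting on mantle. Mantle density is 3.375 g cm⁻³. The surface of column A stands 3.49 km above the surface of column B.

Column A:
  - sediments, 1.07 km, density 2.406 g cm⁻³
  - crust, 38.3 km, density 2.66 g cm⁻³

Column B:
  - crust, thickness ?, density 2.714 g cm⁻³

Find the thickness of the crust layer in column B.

Take the compensation level at the base of the deeper column (depth z_c below the surface of column A) and equate Σ ρ_i t_i down to z_c; mantle fills any gap and the z_c terms cancel.
Column A: 1.07×2.406 + 38.3×2.66 + (z_c − 39.37)×3.375
Column B: 3.49×0 + x×2.714 + (z_c − 3.49 − 0 − x)×3.375
The z_c×3.375 term appears on both sides and cancels. Collect the known terms of each column as K = Σ(ρt)_known − 3.375 × (depth of known layers): K_A = 104.45242 − 3.375×39.37 = −28.42133; K_B = 0 − 3.375×(3.49 + 0) = −11.77875.
Balance: K_A = K_B − x×(3.375 − 2.714), so x = (K_B − K_A)/(3.375 − 2.714) = 16.6426/0.661 = 25.2 km.

25.2 km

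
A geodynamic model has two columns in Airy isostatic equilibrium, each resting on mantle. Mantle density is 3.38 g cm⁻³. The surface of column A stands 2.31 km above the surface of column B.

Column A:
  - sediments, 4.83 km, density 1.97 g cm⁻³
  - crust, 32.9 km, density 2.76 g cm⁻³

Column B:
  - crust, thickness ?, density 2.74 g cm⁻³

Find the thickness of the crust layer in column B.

30.3 km

Take the compensation level at the base of the deeper column (depth z_c below the surface of column A) and equate Σ ρ_i t_i down to z_c; mantle fills any gap and the z_c terms cancel.
Column A: 4.83×1.97 + 32.9×2.76 + (z_c − 37.73)×3.38
Column B: 2.31×0 + x×2.74 + (z_c − 2.31 − 0 − x)×3.38
The z_c×3.38 term appears on both sides and cancels. Collect the known terms of each column as K = Σ(ρt)_known − 3.38 × (depth of known layers): K_A = 100.3191 − 3.38×37.73 = −27.2083; K_B = 0 − 3.38×(2.31 + 0) = −7.8078.
Balance: K_A = K_B − x×(3.38 − 2.74), so x = (K_B − K_A)/(3.38 − 2.74) = 19.4005/0.64 = 30.3 km.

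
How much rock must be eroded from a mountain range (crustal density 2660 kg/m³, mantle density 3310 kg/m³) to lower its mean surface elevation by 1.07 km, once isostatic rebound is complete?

Net drop Δ = e − u = e − e ρ_c/ρ_m = e (ρ_m − ρ_c)/ρ_m.
e = Δ ρ_m/(ρ_m − ρ_c) = 1.07 km × 3310/650 = 5.45 km.

5.45 km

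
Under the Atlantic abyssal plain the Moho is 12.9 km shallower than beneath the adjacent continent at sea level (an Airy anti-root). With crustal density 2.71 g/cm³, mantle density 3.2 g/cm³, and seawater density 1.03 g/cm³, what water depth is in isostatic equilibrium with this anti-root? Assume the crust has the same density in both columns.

3.76 km

Replacing a thickness d of crust by seawater at the top must be balanced by replacing crust with mantle at the base: d (ρ_c − ρ_w) = a (ρ_m − ρ_c).
d = a (ρ_m − ρ_c)/(ρ_c − ρ_w) = 12.9 km × 0.49/1.68 = 3.76 km.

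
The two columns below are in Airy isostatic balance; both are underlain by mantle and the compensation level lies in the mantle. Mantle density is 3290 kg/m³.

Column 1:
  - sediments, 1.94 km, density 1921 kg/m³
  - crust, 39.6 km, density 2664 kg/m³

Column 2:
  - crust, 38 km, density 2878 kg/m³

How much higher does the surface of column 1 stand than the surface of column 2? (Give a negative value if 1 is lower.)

For any compensation level in the mantle, the mantle terms cancel and isostasy reduces to e = (Σt_1 − Σt_2) − (Σ(ρt)_1 − Σ(ρt)_2) / ρ_m.
Σt_1 = 41.54 km; Σt_2 = 38 km; Σ(ρt)_1 = 109221.14; Σ(ρt)_2 = 109364 (in km·kg/m³).
e = (41.54 − 38) − (109221.14 − 109364) / 3290 = 3.58 km.

3.58 km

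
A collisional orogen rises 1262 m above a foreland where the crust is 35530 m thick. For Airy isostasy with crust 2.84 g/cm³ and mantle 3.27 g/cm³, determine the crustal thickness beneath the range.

45100 m

Root depth r = h ρ_c / (ρ_m − ρ_c) = 1262 m × 2.84 / 0.43 = 8335 m.
Total thickness = T + h + r = 35530 m + 1262 m + 8335 m = 45100 m.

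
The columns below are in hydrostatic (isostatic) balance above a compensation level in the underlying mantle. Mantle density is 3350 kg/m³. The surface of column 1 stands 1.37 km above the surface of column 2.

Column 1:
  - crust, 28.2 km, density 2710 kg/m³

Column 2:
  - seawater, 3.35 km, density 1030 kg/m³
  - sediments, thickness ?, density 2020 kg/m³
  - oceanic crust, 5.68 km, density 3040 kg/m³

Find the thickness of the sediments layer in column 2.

2.95 km

Take the compensation level at the base of the deeper column (depth z_c below the surface of column 1) and equate Σ ρ_i t_i down to z_c; mantle fills any gap and the z_c terms cancel.
Column 1: 28.2×2710 + (z_c − 28.2)×3350
Column 2: 1.37×0 + 3.35×1030 + x×2020 + 5.68×3040 + (z_c − 1.37 − 9.03 − x)×3350
The z_c×3350 term appears on both sides and cancels. Collect the known terms of each column as K = Σ(ρt)_known − 3350 × (depth of known layers): K_1 = 76422 − 3350×28.2 = −18048; K_2 = 20717.7 − 3350×(1.37 + 9.03) = −14122.3.
Balance: K_1 = K_2 − x×(3350 − 2020), so x = (K_2 − K_1)/(3350 − 2020) = 3925.7/1330 = 2.95 km.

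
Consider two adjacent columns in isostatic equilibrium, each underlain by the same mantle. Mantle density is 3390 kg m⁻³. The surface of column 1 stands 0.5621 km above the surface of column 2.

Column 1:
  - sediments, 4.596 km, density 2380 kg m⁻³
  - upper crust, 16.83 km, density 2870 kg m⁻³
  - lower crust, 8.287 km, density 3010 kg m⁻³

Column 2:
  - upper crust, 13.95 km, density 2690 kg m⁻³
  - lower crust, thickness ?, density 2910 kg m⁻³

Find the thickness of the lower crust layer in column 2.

10.2 km

Take the compensation level at the base of the deeper column (depth z_c below the surface of column 1) and equate Σ ρ_i t_i down to z_c; mantle fills any gap and the z_c terms cancel.
Column 1: 4.596×2380 + 16.83×2870 + 8.287×3010 + (z_c − 29.713)×3390
Column 2: 0.5621×0 + 13.95×2690 + x×2910 + (z_c − 0.5621 − 13.95 − x)×3390
The z_c×3390 term appears on both sides and cancels. Collect the known terms of each column as K = Σ(ρt)_known − 3390 × (depth of known layers): K_1 = 84184.45 − 3390×29.713 = −16542.62; K_2 = 37525.5 − 3390×(0.5621 + 13.95) = −11670.519.
Balance: K_1 = K_2 − x×(3390 − 2910), so x = (K_2 − K_1)/(3390 − 2910) = 4872.1/480 = 10.2 km.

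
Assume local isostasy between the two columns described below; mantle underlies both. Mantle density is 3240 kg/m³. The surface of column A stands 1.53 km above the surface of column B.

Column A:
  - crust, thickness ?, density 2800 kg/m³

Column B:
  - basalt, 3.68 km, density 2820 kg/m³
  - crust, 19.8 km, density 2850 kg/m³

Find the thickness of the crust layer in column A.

32.3 km

Take the compensation level at the base of the deeper column (depth z_c below the surface of column A) and equate Σ ρ_i t_i down to z_c; mantle fills any gap and the z_c terms cancel.
Column A: x×2800 + (z_c − 0 − x)×3240
Column B: 1.53×0 + 3.68×2820 + 19.8×2850 + (z_c − 1.53 − 23.48)×3240
The z_c×3240 term appears on both sides and cancels. Collect the known terms of each column as K = Σ(ρt)_known − 3240 × (depth of known layers): K_A = 0 − 3240×0 = 0; K_B = 66807.6 − 3240×(1.53 + 23.48) = −14224.8.
Balance: K_A − x×(3240 − 2800) = K_B, so x = (K_A − K_B)/(3240 − 2800) = 14224.8/440 = 32.3 km.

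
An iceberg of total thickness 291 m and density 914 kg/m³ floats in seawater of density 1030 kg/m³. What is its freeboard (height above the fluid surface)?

32.8 m

Floating equilibrium: submerged depth d = t ρ_obj/ρ_fluid = 291 m × 914/1030 = 258.2 m.
Freeboard = t − d = 291 m − 258.2 m = 32.8 m.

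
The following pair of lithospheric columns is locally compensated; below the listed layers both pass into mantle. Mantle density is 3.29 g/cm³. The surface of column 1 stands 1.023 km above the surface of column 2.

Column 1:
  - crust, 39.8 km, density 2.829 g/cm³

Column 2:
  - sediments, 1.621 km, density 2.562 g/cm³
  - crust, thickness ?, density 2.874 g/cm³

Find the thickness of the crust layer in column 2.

Take the compensation level at the base of the deeper column (depth z_c below the surface of column 1) and equate Σ ρ_i t_i down to z_c; mantle fills any gap and the z_c terms cancel.
Column 1: 39.8×2.829 + (z_c − 39.8)×3.29
Column 2: 1.023×0 + 1.621×2.562 + x×2.874 + (z_c − 1.023 − 1.621 − x)×3.29
The z_c×3.29 term appears on both sides and cancels. Collect the known terms of each column as K = Σ(ρt)_known − 3.29 × (depth of known layers): K_1 = 112.5942 − 3.29×39.8 = −18.3478; K_2 = 4.153002 − 3.29×(1.023 + 1.621) = −4.545758.
Balance: K_1 = K_2 − x×(3.29 − 2.874), so x = (K_2 − K_1)/(3.29 − 2.874) = 13.802/0.416 = 33.2 km.

33.2 km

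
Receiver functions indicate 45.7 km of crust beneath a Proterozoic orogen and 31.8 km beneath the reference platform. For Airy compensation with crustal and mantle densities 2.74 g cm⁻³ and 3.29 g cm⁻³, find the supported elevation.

2.32 km

Excess crust Δ = 45.7 km − 31.8 km = 13.9 km, split between elevation h and root r with h + r = Δ.
Airy balance ρ_c h = (ρ_m − ρ_c) r gives r = h ρ_c/(ρ_m − ρ_c), so h (1 + ρ_c/(ρ_m − ρ_c)) = Δ, i.e. h = Δ (ρ_m − ρ_c)/ρ_m.
h = 13.9 km × 0.55/3.29 = 2.32 km.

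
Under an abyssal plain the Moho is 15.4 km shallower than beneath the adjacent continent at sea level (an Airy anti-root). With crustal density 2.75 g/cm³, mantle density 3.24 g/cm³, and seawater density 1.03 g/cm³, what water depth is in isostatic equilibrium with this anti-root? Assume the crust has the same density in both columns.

Replacing a thickness d of crust by seawater at the top must be balanced by replacing crust with mantle at the base: d (ρ_c − ρ_w) = a (ρ_m − ρ_c).
d = a (ρ_m − ρ_c)/(ρ_c − ρ_w) = 15.4 km × 0.49/1.72 = 4.39 km.

4.39 km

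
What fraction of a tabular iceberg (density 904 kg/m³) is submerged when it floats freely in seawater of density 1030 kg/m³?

Submerged fraction = ρ_obj/ρ_fluid = 904/1030 = 0.878.

0.878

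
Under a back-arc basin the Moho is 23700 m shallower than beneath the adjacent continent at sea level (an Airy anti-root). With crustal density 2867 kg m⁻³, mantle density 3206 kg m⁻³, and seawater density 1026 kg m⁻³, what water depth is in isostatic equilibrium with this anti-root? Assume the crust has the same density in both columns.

4360 m

Replacing a thickness d of crust by seawater at the top must be balanced by replacing crust with mantle at the base: d (ρ_c − ρ_w) = a (ρ_m − ρ_c).
d = a (ρ_m − ρ_c)/(ρ_c − ρ_w) = 23700 m × 339/1841 = 4360 m.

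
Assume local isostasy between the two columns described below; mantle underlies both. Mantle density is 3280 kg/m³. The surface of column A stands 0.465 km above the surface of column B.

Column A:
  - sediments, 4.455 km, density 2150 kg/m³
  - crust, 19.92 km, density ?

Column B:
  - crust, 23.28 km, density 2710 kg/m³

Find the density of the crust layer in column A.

2790 kg/m³

Take the compensation level at the base of the deeper column (depth z_c below the surface of column A) and equate Σ ρ_i t_i down to z_c; mantle fills any gap and the z_c terms cancel.
Column A: 4.455×2150 + 19.92×ρ + (z_c − 24.375)×3280
Column B: 0.465×0 + 23.28×2710 + (z_c − 0.465 − 23.28)×3280
The z_c×3280 term appears on both sides and cancels. Collect the known terms of each column as K = Σ(ρt)_known − 3280 × (depth of known layers): K_A = 9578.25 − 3280×24.375 = −70371.75; K_B = 63088.8 − 3280×(0.465 + 23.28) = −14794.8.
Balance: K_A + 19.92×ρ = K_B, so ρ = (K_B − K_A)/19.92 = 55577/19.92 = 2790 kg/m³.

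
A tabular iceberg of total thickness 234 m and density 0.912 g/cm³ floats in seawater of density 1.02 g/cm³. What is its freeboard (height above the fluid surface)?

24.8 m

Floating equilibrium: submerged depth d = t ρ_obj/ρ_fluid = 234 m × 0.912/1.02 = 209.2 m.
Freeboard = t − d = 234 m − 209.2 m = 24.8 m.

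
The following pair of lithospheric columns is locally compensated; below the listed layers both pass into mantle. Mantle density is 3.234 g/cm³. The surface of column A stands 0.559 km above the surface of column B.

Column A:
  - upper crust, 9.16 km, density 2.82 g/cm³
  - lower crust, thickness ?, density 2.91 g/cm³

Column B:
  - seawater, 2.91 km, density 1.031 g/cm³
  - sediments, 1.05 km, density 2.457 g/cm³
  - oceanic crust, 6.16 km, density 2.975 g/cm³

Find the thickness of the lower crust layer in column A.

21.1 km

Take the compensation level at the base of the deeper column (depth z_c below the surface of column A) and equate Σ ρ_i t_i down to z_c; mantle fills any gap and the z_c terms cancel.
Column A: 9.16×2.82 + x×2.91 + (z_c − 9.16 − x)×3.234
Column B: 0.559×0 + 2.91×1.031 + 1.05×2.457 + 6.16×2.975 + (z_c − 0.559 − 10.12)×3.234
The z_c×3.234 term appears on both sides and cancels. Collect the known terms of each column as K = Σ(ρt)_known − 3.234 × (depth of known layers): K_A = 25.8312 − 3.234×9.16 = −3.79224; K_B = 23.90606 − 3.234×(0.559 + 10.12) = −10.629826.
Balance: K_A − x×(3.234 − 2.91) = K_B, so x = (K_A − K_B)/(3.234 − 2.91) = 6.83759/0.324 = 21.1 km.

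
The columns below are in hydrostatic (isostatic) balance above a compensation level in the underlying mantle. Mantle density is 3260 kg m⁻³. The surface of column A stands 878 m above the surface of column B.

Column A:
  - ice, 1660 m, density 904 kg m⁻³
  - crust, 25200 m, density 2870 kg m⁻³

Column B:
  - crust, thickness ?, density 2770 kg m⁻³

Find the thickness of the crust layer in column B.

22200 m

Take the compensation level at the base of the deeper column (depth z_c below the surface of column A) and equate Σ ρ_i t_i down to z_c; mantle fills any gap and the z_c terms cancel.
Column A: 1660×904 + 25200×2870 + (z_c − 26860)×3260
Column B: 878×0 + x×2770 + (z_c − 878 − 0 − x)×3260
The z_c×3260 term appears on both sides and cancels. Collect the known terms of each column as K = Σ(ρt)_known − 3260 × (depth of known layers): K_A = 73824640 − 3260×26860 = −13738960; K_B = 0 − 3260×(878 + 0) = −2862280.
Balance: K_A = K_B − x×(3260 − 2770), so x = (K_B − K_A)/(3260 − 2770) = 10876700/490 = 22200 m.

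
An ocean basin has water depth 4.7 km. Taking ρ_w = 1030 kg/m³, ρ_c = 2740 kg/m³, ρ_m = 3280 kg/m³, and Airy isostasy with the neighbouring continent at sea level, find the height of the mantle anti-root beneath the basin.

Isostatic balance requires: replacing crust with seawater at the top is compensated by replacing crust with mantle at the base: d (ρ_c − ρ_w) = a (ρ_m − ρ_c).
a = d (ρ_c − ρ_w)/(ρ_m − ρ_c) = 4.7 km × 1710/540 = 14.9 km.

14.9 km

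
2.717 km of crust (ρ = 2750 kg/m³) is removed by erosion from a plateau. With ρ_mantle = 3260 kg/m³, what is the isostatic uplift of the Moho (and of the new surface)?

Unloading: uplift u = e ρ_c/ρ_m = 2.717 km × 2750/3260 = 2.29 km.

2.29 km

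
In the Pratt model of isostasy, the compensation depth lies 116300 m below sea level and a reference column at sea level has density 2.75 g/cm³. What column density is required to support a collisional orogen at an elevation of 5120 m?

2.63 g/cm³

Pratt balance: ρ_ref D = ρ (D + h).
ρ = ρ_ref D/(D + h) = 2.75 × 116300 m/(116300 m + 5120 m) = 2.63 g/cm³.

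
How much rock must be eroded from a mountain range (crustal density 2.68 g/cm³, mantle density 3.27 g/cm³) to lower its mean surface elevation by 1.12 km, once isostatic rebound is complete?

6.21 km

Net drop Δ = e − u = e − e ρ_c/ρ_m = e (ρ_m − ρ_c)/ρ_m.
e = Δ ρ_m/(ρ_m − ρ_c) = 1.12 km × 3.27/0.59 = 6.21 km.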